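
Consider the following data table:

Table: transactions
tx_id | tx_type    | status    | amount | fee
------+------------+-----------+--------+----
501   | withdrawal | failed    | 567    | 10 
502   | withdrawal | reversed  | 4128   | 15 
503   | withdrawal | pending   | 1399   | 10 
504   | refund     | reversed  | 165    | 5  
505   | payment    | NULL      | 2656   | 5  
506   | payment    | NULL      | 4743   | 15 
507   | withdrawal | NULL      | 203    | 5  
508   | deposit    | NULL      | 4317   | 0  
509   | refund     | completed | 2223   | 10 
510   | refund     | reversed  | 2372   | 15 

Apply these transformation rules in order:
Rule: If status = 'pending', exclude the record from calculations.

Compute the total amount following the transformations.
21374

Step 1: Identify records where status = 'pending'
Step 2: The excluded records sum to 1399
Step 3: Original total amount = 22773
Step 4: Remaining total = 22773 - 1399 = 21374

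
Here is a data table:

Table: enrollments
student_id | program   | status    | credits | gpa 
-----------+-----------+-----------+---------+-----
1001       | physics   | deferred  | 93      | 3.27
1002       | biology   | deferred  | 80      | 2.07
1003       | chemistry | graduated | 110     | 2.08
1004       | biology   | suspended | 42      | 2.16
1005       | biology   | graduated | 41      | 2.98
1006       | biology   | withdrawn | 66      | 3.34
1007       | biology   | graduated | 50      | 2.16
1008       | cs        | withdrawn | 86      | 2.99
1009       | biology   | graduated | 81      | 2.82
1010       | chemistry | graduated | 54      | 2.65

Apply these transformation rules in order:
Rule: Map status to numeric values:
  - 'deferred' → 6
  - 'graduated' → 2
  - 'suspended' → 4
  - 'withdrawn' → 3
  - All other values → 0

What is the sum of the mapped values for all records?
32

Step 1: Apply mapping to each record
Step 2: Count by status:
  'deferred': 2 records × 6 = 12
  'graduated': 5 records × 2 = 10
  'suspended': 1 records × 4 = 4
  'withdrawn': 2 records × 3 = 6
Step 3: Sum all mapped values = 32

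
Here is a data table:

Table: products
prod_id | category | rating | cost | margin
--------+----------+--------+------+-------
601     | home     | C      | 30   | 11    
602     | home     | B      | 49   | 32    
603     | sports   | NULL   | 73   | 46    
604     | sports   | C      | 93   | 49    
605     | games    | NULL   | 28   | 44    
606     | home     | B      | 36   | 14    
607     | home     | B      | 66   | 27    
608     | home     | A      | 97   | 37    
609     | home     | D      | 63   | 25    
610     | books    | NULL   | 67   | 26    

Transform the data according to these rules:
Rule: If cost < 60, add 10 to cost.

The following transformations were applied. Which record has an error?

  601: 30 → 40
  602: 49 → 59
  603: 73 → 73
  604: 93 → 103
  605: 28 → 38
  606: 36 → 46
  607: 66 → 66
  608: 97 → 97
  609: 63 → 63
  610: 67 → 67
Record 604 has an error. The correct transformed value should be 93, not 103.

Step 1: Check each record against the rule
Step 2: Record 604 has cost = 93
Step 3: Since 93 >= 60, the bonus should not have been applied
Step 4: Correct value = 93, but claimed value = 103
Conclusion: Record 604 has the error.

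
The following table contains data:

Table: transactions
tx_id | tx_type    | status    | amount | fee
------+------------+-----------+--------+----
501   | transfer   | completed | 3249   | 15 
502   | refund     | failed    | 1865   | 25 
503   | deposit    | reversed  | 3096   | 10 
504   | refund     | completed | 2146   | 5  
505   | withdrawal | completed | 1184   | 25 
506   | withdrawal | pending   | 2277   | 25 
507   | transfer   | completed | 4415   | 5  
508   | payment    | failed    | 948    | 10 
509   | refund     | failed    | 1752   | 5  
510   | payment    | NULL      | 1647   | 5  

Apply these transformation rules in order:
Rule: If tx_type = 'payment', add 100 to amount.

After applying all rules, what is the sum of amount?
22779

Step 1: Count records where tx_type = 'payment': 2
Step 2: Total bonus added: 2 × 100 = 200
Step 3: Original sum of amount: 22579
Step 4: Final sum = 22579 + 200 = 22779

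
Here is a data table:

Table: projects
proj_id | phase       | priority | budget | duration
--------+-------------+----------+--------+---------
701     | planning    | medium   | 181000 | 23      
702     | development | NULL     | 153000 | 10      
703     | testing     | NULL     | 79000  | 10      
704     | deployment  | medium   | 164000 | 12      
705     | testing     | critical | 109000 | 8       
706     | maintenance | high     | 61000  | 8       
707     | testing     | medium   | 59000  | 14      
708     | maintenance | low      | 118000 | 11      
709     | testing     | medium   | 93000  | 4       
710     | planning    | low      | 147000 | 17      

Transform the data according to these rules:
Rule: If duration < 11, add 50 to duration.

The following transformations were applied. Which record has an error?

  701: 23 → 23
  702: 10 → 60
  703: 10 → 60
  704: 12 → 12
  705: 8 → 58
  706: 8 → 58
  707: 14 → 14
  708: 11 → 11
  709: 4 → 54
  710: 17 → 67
Record 710 has an error. The correct transformed value should be 17, not 67.

Step 1: Check each record against the rule
Step 2: Record 710 has duration = 17
Step 3: Since 17 >= 11, the bonus should not have been applied
Step 4: Correct value = 17, but claimed value = 67
Conclusion: Record 710 has the error.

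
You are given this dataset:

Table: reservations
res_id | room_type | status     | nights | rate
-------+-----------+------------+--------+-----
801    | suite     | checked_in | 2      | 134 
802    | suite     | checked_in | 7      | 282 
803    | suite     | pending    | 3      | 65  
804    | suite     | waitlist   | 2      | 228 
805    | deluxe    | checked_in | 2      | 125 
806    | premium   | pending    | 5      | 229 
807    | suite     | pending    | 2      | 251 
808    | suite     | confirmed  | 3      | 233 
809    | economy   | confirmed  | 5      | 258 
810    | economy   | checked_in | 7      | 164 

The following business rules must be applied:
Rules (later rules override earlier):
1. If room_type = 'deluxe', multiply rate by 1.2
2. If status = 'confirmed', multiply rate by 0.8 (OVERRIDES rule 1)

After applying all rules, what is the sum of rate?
1895.8

Step 1: Rule 2 takes priority for records with status = 'confirmed'
  - 2 records: 491 × 0.8 = 392.8
Step 2: Rule 1 applies to remaining records with room_type = 'deluxe'
  - 1 records: 125 × 1.2 = 150.0
Step 3: Other records unchanged: 1353
Step 4: Final sum = 392.8 + 150.0 + 1353 = 1895.8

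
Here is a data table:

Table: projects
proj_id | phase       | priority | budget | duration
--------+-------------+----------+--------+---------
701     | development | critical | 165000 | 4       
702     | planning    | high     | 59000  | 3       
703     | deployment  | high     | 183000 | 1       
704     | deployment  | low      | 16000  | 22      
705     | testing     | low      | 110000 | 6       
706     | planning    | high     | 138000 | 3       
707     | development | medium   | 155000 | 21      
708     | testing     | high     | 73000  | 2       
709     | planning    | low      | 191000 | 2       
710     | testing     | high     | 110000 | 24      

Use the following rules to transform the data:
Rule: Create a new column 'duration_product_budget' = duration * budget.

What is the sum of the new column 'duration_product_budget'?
8869000

Step 1: For each record, compute duration * budget
Example calculations:
  4 * 165000 = 660000
  3 * 59000 = 177000
  1 * 183000 = 183000
  ...
Step 2: Sum all derived values
Step 3: Total = 8869000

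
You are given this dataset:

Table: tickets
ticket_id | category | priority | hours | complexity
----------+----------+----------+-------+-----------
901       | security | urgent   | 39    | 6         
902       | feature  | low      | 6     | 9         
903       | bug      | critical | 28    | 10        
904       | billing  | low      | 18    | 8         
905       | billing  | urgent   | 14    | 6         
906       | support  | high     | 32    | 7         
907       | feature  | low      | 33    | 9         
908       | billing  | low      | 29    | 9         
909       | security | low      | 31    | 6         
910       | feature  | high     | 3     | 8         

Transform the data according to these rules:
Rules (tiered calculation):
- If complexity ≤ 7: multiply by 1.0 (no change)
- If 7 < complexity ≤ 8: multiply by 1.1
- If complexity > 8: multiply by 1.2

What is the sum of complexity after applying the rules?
87.0

Step 1: Tier 1 (complexity ≤ 7): 4 records, sum = 25 × 1.0 = 25.0
Step 2: Tier 2 (7 < complexity ≤ 8): 2 records, sum = 16 × 1.1 = 17.6
Step 3: Tier 3 (complexity > 8): 4 records, sum = 37 × 1.2 = 44.4
Step 4: Final sum = 25.0 + 17.6 + 44.4 = 87.0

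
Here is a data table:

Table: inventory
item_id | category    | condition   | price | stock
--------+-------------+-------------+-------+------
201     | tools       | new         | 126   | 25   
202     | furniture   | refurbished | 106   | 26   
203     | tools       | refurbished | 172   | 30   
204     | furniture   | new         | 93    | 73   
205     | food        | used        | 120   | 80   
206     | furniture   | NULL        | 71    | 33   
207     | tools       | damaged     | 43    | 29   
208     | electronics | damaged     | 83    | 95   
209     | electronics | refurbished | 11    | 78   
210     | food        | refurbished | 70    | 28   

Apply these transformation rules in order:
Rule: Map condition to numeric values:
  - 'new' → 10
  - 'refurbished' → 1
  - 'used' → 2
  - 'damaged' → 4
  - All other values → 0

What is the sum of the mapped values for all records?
34

Step 1: Apply mapping to each record
Step 2: Count by status:
  'new': 2 records × 10 = 20
  'refurbished': 4 records × 1 = 4
  'used': 1 records × 2 = 2
  'damaged': 2 records × 4 = 8
Step 3: Sum all mapped values = 34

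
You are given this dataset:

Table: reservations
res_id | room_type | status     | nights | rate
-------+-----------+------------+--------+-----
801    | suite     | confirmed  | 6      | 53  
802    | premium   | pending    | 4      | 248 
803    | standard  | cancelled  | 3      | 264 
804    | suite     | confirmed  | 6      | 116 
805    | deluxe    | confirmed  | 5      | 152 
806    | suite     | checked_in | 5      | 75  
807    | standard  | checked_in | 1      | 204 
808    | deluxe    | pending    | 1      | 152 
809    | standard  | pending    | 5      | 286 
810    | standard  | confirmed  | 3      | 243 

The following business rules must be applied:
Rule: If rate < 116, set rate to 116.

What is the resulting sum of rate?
1897

Step 1: 2 records have rate < 116
Step 2: These records originally summed to 128
Step 3: After setting to minimum: 2 × 116 = 232
Step 4: Unaffected records sum: 1665
Step 5: Final sum = 232 + 1665 = 1897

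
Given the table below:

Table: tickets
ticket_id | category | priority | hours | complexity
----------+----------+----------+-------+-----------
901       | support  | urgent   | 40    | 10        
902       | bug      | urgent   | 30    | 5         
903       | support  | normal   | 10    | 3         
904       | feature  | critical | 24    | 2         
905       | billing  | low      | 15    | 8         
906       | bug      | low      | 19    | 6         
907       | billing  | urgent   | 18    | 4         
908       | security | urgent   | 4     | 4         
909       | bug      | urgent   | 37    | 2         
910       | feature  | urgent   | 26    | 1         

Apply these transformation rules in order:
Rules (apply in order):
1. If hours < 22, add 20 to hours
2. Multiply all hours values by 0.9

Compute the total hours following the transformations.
290.7

Step 1: Apply Rule 1 - Add 20 to records with hours < 22
  - 5 records affected: 66 + (5 × 20) = 166
  - Unaffected records: 157
  - Sum after Rule 1: 323
Step 2: Apply Rule 2 - Multiply all by 0.9
  - 323 × 0.9 = 290.7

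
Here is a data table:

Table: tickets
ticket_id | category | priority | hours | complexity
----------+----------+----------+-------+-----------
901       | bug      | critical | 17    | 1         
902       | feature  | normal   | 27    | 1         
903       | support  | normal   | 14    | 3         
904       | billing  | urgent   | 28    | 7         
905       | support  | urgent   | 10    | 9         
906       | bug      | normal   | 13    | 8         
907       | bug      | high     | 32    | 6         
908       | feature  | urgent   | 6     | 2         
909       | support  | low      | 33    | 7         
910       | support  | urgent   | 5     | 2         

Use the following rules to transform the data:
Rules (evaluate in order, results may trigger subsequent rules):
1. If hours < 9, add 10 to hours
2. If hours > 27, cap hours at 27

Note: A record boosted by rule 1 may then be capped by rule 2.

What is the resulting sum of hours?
193

Step 1: Apply rule 1 to records with hours < 9
  - 2 records get bonus of 10
  - Of these, 0 records then exceed 27 and get capped
Step 2: Apply rule 2 to records with hours > 27
  - 3 records (original) are capped
Step 3: Calculate final sum = 193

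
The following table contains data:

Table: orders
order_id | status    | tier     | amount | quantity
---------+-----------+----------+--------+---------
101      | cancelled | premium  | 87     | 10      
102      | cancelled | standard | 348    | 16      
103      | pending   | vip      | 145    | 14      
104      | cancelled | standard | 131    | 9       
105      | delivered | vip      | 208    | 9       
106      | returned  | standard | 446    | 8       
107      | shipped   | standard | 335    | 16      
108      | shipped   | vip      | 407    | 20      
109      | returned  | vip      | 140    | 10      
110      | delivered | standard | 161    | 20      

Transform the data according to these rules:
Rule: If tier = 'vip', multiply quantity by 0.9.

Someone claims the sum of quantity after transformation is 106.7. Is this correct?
No, the correct result is 126.7.

Step 1: Calculate the correct sum after transformation
Step 2: Apply multiplier 0.9 to records where tier = 'vip'
Step 3: Correct result = 126.7
Step 4: Claimed result = 106.7
Step 5: 126.7 ≠ 106.7
Conclusion: The claimed result is incorrect. The correct answer is 126.7.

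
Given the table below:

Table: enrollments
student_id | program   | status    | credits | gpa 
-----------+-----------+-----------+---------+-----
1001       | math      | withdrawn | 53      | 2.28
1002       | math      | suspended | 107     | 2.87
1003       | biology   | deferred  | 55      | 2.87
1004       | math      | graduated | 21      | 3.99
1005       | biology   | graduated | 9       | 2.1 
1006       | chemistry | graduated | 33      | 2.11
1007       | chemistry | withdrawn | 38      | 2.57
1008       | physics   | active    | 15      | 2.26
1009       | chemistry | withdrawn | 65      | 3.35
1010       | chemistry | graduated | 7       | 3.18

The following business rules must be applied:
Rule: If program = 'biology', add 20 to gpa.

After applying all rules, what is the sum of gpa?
67.58

Step 1: Count records where program = 'biology': 2
Step 2: Total bonus added: 2 × 20 = 40
Step 3: Original sum of gpa: 27.58
Step 4: Final sum = 27.58 + 40 = 67.58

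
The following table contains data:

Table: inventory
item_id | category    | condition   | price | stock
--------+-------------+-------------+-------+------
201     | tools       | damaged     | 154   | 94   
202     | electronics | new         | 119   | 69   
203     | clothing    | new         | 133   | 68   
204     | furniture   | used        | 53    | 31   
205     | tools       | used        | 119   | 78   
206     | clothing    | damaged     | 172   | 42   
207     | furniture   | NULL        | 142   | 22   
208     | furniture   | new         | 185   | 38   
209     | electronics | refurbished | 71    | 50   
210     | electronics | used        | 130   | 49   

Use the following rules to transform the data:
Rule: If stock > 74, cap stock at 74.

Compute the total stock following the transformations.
517

Step 1: 2 records have stock > 74
Step 2: These records originally summed to 172
Step 3: After capping: 2 × 74 = 148
Step 4: Unaffected records sum: 369
Step 5: Final sum = 148 + 369 = 517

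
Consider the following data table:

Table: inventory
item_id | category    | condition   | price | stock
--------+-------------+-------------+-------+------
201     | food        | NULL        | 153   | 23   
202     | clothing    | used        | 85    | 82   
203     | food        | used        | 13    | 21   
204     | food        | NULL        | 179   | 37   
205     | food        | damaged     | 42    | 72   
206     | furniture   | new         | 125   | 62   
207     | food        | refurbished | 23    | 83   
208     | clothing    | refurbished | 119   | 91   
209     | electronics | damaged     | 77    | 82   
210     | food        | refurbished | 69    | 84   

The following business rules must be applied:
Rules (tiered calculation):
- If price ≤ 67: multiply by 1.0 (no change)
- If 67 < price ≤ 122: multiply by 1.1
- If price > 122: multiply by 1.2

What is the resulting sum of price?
1011.4

Step 1: Tier 1 (price ≤ 67): 3 records, sum = 78 × 1.0 = 78.0
Step 2: Tier 2 (67 < price ≤ 122): 4 records, sum = 350 × 1.1 = 385.0
Step 3: Tier 3 (price > 122): 3 records, sum = 457 × 1.2 = 548.4
Step 4: Final sum = 78.0 + 385.0 + 548.4 = 1011.4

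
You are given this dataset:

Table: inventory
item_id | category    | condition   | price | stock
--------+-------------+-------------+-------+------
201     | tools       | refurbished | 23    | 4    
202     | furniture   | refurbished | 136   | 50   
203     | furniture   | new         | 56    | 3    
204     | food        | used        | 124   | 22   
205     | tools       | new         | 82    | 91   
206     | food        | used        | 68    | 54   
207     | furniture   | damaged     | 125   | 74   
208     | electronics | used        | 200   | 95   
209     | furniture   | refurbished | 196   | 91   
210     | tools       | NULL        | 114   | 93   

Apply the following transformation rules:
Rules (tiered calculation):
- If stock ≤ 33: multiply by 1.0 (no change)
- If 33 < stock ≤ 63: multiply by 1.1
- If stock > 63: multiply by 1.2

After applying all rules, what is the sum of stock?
676.2

Step 1: Tier 1 (stock ≤ 33): 3 records, sum = 29 × 1.0 = 29.0
Step 2: Tier 2 (33 < stock ≤ 63): 2 records, sum = 104 × 1.1 = 114.4
Step 3: Tier 3 (stock > 63): 5 records, sum = 444 × 1.2 = 532.8
Step 4: Final sum = 29.0 + 114.4 + 532.8 = 676.2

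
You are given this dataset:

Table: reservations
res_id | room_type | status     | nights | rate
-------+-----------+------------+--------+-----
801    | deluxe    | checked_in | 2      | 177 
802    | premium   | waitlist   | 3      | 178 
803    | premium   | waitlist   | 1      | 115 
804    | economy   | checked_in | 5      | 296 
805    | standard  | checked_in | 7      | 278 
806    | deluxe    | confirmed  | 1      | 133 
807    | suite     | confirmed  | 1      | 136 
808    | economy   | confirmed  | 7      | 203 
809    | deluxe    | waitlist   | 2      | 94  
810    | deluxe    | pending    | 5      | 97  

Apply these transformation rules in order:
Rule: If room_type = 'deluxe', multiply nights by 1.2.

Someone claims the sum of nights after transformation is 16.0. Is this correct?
No, the correct result is 36.0.

Step 1: Calculate the correct sum after transformation
Step 2: Apply multiplier 1.2 to records where room_type = 'deluxe'
Step 3: Correct result = 36.0
Step 4: Claimed result = 16.0
Step 5: 36.0 ≠ 16.0
Conclusion: The claimed result is incorrect. The correct answer is 36.0.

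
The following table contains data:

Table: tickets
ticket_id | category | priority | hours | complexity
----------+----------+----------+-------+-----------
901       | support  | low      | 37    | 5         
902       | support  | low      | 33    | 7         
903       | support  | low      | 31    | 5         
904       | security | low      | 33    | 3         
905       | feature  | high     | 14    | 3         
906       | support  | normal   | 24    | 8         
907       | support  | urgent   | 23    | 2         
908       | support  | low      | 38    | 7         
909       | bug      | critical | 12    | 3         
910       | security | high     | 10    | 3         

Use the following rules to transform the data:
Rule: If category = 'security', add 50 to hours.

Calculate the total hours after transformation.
355

Step 1: Count records where category = 'security': 2
Step 2: Total bonus added: 2 × 50 = 100
Step 3: Original sum of hours: 255
Step 4: Final sum = 255 + 100 = 355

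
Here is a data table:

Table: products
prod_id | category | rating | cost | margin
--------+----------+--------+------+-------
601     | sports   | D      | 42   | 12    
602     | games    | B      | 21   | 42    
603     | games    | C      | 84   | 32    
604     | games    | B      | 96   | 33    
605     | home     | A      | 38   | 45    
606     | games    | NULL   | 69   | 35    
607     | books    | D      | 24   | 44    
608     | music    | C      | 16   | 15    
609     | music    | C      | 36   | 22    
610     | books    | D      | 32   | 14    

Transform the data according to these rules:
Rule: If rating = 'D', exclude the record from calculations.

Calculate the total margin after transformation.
224

Step 1: Identify records where rating = 'D'
Step 2: The excluded records sum to 70
Step 3: Original total margin = 294
Step 4: Remaining total = 294 - 70 = 224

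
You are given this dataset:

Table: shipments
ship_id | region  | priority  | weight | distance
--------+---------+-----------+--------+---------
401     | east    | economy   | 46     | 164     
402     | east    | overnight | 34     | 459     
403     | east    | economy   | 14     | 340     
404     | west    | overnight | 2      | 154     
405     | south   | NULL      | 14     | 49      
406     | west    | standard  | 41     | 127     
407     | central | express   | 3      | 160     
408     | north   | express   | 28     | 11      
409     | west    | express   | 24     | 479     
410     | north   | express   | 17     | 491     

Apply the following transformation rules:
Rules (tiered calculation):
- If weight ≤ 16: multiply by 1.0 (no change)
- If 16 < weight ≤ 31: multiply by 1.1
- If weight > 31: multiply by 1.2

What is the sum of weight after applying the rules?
254.1

Step 1: Tier 1 (weight ≤ 16): 4 records, sum = 33 × 1.0 = 33.0
Step 2: Tier 2 (16 < weight ≤ 31): 3 records, sum = 69 × 1.1 = 75.9
Step 3: Tier 3 (weight > 31): 3 records, sum = 121 × 1.2 = 145.2
Step 4: Final sum = 33.0 + 75.9 + 145.2 = 254.1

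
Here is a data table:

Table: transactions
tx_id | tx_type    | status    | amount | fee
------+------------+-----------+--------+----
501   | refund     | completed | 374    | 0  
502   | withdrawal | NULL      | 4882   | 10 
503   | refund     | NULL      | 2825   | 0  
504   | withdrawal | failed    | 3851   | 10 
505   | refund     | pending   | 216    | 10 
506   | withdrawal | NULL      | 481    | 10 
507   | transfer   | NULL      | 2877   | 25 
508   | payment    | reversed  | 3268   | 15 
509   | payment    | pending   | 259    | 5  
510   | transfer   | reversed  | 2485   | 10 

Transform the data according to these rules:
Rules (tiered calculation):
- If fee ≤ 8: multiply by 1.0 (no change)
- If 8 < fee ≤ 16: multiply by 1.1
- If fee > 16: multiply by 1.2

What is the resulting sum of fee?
106.5

Step 1: Tier 1 (fee ≤ 8): 3 records, sum = 5 × 1.0 = 5.0
Step 2: Tier 2 (8 < fee ≤ 16): 6 records, sum = 65 × 1.1 = 71.5
Step 3: Tier 3 (fee > 16): 1 records, sum = 25 × 1.2 = 30.0
Step 4: Final sum = 5.0 + 71.5 + 30.0 = 106.5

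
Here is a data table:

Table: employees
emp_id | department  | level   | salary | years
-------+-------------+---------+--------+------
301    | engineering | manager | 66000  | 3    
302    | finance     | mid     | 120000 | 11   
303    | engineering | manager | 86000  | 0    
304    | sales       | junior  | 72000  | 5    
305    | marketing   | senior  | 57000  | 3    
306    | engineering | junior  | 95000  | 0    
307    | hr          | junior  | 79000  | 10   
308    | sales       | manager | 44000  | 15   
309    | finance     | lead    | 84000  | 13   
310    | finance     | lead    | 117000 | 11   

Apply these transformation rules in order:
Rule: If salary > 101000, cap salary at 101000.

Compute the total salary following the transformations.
785000

Step 1: 2 records have salary > 101000
Step 2: These records originally summed to 237000
Step 3: After capping: 2 × 101000 = 202000
Step 4: Unaffected records sum: 583000
Step 5: Final sum = 202000 + 583000 = 785000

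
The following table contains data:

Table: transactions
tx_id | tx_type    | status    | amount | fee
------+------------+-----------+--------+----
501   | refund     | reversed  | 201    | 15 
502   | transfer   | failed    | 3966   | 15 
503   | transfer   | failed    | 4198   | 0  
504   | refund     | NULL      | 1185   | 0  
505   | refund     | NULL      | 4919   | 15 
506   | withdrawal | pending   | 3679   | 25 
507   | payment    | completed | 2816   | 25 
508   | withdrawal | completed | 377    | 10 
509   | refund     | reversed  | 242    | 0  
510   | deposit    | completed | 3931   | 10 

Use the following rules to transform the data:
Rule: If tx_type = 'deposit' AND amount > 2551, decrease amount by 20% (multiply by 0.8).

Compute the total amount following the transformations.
24727.8

Step 1: Find records where tx_type = 'deposit' AND amount > 2551
Step 2: 1 records match, summing to 3931
Step 3: After multiplier: 3931 × 0.8 = 3144.8
Step 4: Unaffected records sum: 21583
Step 5: Final sum = 3144.8 + 21583 = 24727.8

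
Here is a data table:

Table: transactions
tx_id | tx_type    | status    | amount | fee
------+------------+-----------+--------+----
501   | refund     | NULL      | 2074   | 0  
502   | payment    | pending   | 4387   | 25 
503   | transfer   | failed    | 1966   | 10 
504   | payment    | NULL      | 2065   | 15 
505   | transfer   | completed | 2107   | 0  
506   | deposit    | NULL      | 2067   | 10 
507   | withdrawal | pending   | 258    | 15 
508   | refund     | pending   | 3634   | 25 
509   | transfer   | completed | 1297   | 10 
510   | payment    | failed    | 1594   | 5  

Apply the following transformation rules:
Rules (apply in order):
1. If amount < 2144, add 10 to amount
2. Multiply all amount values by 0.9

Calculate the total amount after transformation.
19376.1

Step 1: Apply Rule 1 - Add 10 to records with amount < 2144
  - 8 records affected: 13428 + (8 × 10) = 13508
  - Unaffected records: 8021
  - Sum after Rule 1: 21529
Step 2: Apply Rule 2 - Multiply all by 0.9
  - 21529 × 0.9 = 19376.1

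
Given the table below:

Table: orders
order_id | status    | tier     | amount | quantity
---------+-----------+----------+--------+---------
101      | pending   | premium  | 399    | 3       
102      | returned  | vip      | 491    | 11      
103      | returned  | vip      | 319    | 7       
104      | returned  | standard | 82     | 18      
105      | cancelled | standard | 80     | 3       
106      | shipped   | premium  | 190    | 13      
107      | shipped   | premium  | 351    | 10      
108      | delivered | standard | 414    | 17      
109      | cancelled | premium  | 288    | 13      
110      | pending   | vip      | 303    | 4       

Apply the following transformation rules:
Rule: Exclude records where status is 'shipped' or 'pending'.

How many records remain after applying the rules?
6

Step 1: Count records to exclude
  - 2 (shipped) + 2 (pending) = 4 records
Step 2: Total records: 10
Step 3: Remaining = 10 - 4 = 6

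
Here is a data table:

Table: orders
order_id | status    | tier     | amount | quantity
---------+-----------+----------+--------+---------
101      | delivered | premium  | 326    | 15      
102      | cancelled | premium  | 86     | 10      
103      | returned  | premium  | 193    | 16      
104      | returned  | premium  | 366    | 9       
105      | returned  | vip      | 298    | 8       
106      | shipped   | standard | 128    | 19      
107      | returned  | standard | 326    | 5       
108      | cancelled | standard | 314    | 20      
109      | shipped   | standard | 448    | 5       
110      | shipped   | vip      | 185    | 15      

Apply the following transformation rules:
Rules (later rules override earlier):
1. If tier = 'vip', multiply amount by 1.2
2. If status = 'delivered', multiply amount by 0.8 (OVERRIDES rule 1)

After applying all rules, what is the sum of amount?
2701.4

Step 1: Rule 2 takes priority for records with status = 'delivered'
  - 1 records: 326 × 0.8 = 260.8
Step 2: Rule 1 applies to remaining records with tier = 'vip'
  - 2 records: 483 × 1.2 = 579.6
Step 3: Other records unchanged: 1861
Step 4: Final sum = 260.8 + 579.6 + 1861 = 2701.4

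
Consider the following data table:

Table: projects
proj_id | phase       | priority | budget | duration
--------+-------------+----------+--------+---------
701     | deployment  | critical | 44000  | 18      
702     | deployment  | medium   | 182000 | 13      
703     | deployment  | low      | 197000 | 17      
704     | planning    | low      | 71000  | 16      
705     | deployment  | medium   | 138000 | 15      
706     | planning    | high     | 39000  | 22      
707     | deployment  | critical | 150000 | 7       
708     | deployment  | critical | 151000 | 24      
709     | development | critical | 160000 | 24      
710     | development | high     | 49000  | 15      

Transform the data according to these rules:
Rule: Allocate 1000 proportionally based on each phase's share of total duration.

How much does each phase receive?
deployment: 549.71, development: 228.07, planning: 222.22

Step 1: Calculate total duration = 171
Step 2: Calculate each phase's proportion:
  deployment: 94/171 = 54.97% → 549.71
  development: 39/171 = 22.81% → 228.07
  planning: 38/171 = 22.22% → 222.22
Step 3: Verify: sum of allocations ≈ 1000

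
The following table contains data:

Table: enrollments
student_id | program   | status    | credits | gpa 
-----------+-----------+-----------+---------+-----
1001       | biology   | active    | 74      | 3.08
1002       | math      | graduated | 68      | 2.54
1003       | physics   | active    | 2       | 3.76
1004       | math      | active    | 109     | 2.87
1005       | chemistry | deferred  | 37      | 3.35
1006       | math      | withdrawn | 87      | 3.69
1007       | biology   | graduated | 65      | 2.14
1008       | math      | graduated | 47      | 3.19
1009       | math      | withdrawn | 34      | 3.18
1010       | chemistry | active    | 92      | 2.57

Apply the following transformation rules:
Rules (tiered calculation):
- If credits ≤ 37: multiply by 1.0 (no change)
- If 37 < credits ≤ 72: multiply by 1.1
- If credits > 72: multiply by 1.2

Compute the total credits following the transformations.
705.4

Step 1: Tier 1 (credits ≤ 37): 3 records, sum = 73 × 1.0 = 73.0
Step 2: Tier 2 (37 < credits ≤ 72): 3 records, sum = 180 × 1.1 = 198.0
Step 3: Tier 3 (credits > 72): 4 records, sum = 362 × 1.2 = 434.4
Step 4: Final sum = 73.0 + 198.0 + 434.4 = 705.4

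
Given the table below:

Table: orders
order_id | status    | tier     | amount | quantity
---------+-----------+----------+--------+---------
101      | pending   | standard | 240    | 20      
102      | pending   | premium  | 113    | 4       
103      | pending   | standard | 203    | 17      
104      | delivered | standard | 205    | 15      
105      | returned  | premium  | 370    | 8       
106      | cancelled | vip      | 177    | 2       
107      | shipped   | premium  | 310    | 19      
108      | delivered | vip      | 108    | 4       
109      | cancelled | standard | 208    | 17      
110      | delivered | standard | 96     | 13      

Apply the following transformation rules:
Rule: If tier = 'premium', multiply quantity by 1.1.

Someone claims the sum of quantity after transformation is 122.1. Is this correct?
Yes, the result is correct.

Step 1: Calculate the correct sum after transformation
Step 2: Apply multiplier 1.1 to records where tier = 'premium'
Step 3: Correct result = 122.1
Step 4: Claimed result = 122.1
Step 5: 122.1 = 122.1 ✓
Conclusion: The claimed result is correct.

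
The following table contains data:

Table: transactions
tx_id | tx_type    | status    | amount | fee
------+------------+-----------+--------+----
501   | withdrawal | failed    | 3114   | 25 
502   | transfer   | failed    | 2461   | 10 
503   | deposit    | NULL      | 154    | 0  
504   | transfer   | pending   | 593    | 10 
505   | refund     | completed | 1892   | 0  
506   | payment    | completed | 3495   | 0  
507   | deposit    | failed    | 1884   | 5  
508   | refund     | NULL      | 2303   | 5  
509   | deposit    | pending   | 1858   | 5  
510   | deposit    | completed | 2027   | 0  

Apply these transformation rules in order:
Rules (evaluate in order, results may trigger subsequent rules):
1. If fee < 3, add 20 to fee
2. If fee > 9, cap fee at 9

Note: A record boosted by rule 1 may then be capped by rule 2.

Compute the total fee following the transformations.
78

Step 1: Apply rule 1 to records with fee < 3
  - 4 records get bonus of 20
  - Of these, 4 records then exceed 9 and get capped
Step 2: Apply rule 2 to records with fee > 9
  - 3 records (original) are capped
Step 3: Calculate final sum = 78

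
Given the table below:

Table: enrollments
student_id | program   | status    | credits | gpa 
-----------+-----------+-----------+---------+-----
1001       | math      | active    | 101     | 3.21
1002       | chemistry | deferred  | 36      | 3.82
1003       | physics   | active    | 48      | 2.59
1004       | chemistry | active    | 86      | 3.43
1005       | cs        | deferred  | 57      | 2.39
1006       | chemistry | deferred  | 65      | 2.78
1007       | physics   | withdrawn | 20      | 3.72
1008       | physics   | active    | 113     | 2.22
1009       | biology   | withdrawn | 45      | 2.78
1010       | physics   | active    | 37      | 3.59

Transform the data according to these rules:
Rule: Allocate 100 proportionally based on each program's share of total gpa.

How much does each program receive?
biology: 9.11, chemistry: 32.85, cs: 7.83, math: 10.51, physics: 39.7

Step 1: Calculate total gpa = 30.53
Step 2: Calculate each program's proportion:
  biology: 2.78/30.53 = 9.11% → 9.11
  chemistry: 10.03/30.53 = 32.85% → 32.85
  cs: 2.39/30.53 = 7.83% → 7.83
  math: 3.21/30.53 = 10.51% → 10.51
  physics: 12.12/30.53 = 39.70% → 39.7
Step 3: Verify: sum of allocations ≈ 100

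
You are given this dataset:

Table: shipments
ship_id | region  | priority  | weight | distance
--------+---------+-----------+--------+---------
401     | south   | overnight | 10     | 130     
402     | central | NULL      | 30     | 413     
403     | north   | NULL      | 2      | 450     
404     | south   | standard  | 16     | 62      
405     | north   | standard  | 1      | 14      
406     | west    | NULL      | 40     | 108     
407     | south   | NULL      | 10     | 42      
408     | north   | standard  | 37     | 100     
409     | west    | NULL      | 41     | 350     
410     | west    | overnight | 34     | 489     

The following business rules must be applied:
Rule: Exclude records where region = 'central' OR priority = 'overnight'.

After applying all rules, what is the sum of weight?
147

Step 1: Find records where region = 'central' OR priority = 'overnight'
Step 2: 3 records match, summing to 74
Step 3: Original sum: 221
Step 4: Remaining sum = 221 - 74 = 147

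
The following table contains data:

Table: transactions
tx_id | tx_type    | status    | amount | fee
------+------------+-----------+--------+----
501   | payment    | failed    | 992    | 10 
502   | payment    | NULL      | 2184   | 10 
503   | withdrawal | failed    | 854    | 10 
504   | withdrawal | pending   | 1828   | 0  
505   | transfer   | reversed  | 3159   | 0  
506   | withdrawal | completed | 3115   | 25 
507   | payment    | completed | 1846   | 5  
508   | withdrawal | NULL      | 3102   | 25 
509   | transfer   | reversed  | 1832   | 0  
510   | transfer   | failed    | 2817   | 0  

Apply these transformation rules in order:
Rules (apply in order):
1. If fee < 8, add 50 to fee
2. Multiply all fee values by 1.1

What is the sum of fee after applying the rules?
368.5

Step 1: Apply Rule 1 - Add 50 to records with fee < 8
  - 5 records affected: 5 + (5 × 50) = 255
  - Unaffected records: 80
  - Sum after Rule 1: 335
Step 2: Apply Rule 2 - Multiply all by 1.1
  - 335 × 1.1 = 368.5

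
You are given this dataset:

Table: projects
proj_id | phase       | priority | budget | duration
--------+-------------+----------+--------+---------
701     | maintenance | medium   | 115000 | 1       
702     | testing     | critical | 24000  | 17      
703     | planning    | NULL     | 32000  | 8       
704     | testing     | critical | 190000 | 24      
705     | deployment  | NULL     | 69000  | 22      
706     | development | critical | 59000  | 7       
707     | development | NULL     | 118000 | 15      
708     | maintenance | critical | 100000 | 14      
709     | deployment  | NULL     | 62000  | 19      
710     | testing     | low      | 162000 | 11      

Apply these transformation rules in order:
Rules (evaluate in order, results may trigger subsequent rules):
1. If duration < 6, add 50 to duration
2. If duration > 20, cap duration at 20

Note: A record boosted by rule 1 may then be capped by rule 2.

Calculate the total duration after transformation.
151

Step 1: Apply rule 1 to records with duration < 6
  - 1 records get bonus of 50
  - Of these, 1 records then exceed 20 and get capped
Step 2: Apply rule 2 to records with duration > 20
  - 2 records (original) are capped
Step 3: Calculate final sum = 151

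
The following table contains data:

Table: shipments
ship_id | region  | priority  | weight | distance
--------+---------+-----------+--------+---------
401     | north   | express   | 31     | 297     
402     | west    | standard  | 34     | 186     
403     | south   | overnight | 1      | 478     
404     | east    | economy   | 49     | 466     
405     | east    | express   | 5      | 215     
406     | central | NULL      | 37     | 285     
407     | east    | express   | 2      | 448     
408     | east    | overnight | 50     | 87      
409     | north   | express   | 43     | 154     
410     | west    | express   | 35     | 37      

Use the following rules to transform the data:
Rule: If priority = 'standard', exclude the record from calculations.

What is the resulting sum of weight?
253

Step 1: Identify records where priority = 'standard'
Step 2: The excluded records sum to 34
Step 3: Original total weight = 287
Step 4: Remaining total = 287 - 34 = 253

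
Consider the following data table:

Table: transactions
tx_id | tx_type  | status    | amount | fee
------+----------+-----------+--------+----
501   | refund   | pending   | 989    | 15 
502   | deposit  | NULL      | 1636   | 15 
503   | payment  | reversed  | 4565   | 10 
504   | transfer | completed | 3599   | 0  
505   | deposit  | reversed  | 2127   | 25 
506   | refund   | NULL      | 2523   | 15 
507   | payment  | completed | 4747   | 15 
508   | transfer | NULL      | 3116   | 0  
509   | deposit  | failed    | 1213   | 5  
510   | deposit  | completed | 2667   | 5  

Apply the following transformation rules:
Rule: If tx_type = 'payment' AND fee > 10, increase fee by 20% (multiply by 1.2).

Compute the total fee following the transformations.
108.0

Step 1: Find records where tx_type = 'payment' AND fee > 10
Step 2: 1 records match, summing to 15
Step 3: After multiplier: 15 × 1.2 = 18.0
Step 4: Unaffected records sum: 90
Step 5: Final sum = 18.0 + 90 = 108.0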